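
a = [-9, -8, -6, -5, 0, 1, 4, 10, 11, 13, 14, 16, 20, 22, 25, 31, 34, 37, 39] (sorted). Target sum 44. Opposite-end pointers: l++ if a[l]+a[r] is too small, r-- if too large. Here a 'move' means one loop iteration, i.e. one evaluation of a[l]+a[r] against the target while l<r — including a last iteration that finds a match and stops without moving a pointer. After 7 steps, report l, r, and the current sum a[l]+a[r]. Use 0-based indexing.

l=7, r=18, sum=49

l=0 r=18: -9+39=30 <44, l++
l=1 r=18: -8+39=31 <44, l++
l=2 r=18: -6+39=33 <44, l++
l=3 r=18: -5+39=34 <44, l++
l=4 r=18: 0+39=39 <44, l++
l=5 r=18: 1+39=40 <44, l++
l=6 r=18: 4+39=43 <44, l++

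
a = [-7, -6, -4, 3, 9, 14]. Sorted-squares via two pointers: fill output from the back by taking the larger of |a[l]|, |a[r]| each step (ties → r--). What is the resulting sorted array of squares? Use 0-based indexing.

l=0 r=5: |-7|<=|14| out[5]=196, r--
l=0 r=4: |-7|<=|9| out[4]=81, r--
l=0 r=3: |-7|>|3| out[3]=49, l++
l=1 r=3: |-6|>|3| out[2]=36, l++
l=2 r=3: |-4|>|3| out[1]=16, l++
l=3 r=3: |3|<=|3| out[0]=9, r--

[9, 16, 36, 49, 81, 196]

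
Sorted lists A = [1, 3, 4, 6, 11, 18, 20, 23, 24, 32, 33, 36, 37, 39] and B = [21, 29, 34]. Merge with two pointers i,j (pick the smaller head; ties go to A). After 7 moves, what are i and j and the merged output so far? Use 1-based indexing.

[i=1,j=1] A[i]=1<=B[j]=21 take 1 → i++
[i=2,j=1] A[i]=3<=B[j]=21 take 3 → i++
[i=3,j=1] A[i]=4<=B[j]=21 take 4 → i++
[i=4,j=1] A[i]=6<=B[j]=21 take 6 → i++
[i=5,j=1] A[i]=11<=B[j]=21 take 11 → i++
[i=6,j=1] A[i]=18<=B[j]=21 take 18 → i++
[i=7,j=1] A[i]=20<=B[j]=21 take 20 → i++

i=8, j=1, merged so far=[1, 3, 4, 6, 11, 18, 20]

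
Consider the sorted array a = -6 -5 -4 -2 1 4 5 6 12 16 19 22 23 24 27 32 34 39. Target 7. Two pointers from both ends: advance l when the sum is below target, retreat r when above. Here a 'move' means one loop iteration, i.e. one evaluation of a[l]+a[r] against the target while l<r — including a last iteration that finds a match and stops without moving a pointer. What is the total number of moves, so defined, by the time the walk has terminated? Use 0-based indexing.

[0,17] -6+39=33 >7 → r--
[0,16] -6+34=28 >7 → r--
[0,15] -6+32=26 >7 → r--
[0,14] -6+27=21 >7 → r--
[0,13] -6+24=18 >7 → r--
[0,12] -6+23=17 >7 → r--
[0,11] -6+22=16 >7 → r--
[0,10] -6+19=13 >7 → r--
[0,9] -6+16=10 >7 → r--
[0,8] -6+12=6 <7 → l++
[1,8] -5+12=7 → found

11 moves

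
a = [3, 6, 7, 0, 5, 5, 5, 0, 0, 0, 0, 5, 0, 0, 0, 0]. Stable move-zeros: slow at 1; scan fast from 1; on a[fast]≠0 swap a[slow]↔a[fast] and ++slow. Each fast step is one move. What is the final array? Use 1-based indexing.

[3, 6, 7, 5, 5, 5, 5, 0, 0, 0, 0, 0, 0, 0, 0, 0]

(s=1,f=1) a[fast]=3≠0 swap→a[1]=3 → slow++,fast++
(s=2,f=2) a[fast]=6≠0 swap→a[2]=6 → slow++,fast++
(s=3,f=3) a[fast]=7≠0 swap→a[3]=7 → slow++,fast++
(s=4,f=4) a[fast]=0 → fast++
(s=4,f=5) a[fast]=5≠0 swap→a[4]=5 → slow++,fast++
(s=5,f=6) a[fast]=5≠0 swap→a[5]=5 → slow++,fast++
(s=6,f=7) a[fast]=5≠0 swap→a[6]=5 → slow++,fast++
(s=7,f=8) a[fast]=0 → fast++
(s=7,f=9) a[fast]=0 → fast++
(s=7,f=10) a[fast]=0 → fast++
(s=7,f=11) a[fast]=0 → fast++
(s=7,f=12) a[fast]=5≠0 swap→a[7]=5 → slow++,fast++
(s=8,f=13) a[fast]=0 → fast++
(s=8,f=14) a[fast]=0 → fast++
(s=8,f=15) a[fast]=0 → fast++
(s=8,f=16) a[fast]=0 → fast++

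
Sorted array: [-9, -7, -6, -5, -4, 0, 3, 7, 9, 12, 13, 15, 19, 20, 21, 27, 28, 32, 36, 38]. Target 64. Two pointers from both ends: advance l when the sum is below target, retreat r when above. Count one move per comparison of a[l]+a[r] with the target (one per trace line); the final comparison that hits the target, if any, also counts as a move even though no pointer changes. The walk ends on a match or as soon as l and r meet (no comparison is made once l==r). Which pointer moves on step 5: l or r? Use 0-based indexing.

l

[0,19] -9+38=29 <64 → l++
[1,19] -7+38=31 <64 → l++
[2,19] -6+38=32 <64 → l++
[3,19] -5+38=33 <64 → l++
[4,19] -4+38=34 <64 → l++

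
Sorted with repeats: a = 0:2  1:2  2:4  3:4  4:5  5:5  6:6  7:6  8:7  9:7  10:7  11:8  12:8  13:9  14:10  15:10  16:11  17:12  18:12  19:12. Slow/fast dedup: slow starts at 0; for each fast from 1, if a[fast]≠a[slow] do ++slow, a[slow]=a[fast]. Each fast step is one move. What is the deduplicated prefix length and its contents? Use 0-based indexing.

length 10; prefix = [2, 4, 5, 6, 7, 8, 9, 10, 11, 12]

slow=0 fast=1: a[fast]=2=a[slow] dup, fast++
slow=0 fast=2: a[fast]=4≠a[slow]=2 write a[1]=4, slow++,fast++
slow=1 fast=3: a[fast]=4=a[slow] dup, fast++
slow=1 fast=4: a[fast]=5≠a[slow]=4 write a[2]=5, slow++,fast++
slow=2 fast=5: a[fast]=5=a[slow] dup, fast++
slow=2 fast=6: a[fast]=6≠a[slow]=5 write a[3]=6, slow++,fast++
slow=3 fast=7: a[fast]=6=a[slow] dup, fast++
slow=3 fast=8: a[fast]=7≠a[slow]=6 write a[4]=7, slow++,fast++
slow=4 fast=9: a[fast]=7=a[slow] dup, fast++
slow=4 fast=10: a[fast]=7=a[slow] dup, fast++
slow=4 fast=11: a[fast]=8≠a[slow]=7 write a[5]=8, slow++,fast++
slow=5 fast=12: a[fast]=8=a[slow] dup, fast++
slow=5 fast=13: a[fast]=9≠a[slow]=8 write a[6]=9, slow++,fast++
slow=6 fast=14: a[fast]=10≠a[slow]=9 write a[7]=10, slow++,fast++
slow=7 fast=15: a[fast]=10=a[slow] dup, fast++
slow=7 fast=16: a[fast]=11≠a[slow]=10 write a[8]=11, slow++,fast++
slow=8 fast=17: a[fast]=12≠a[slow]=11 write a[9]=12, slow++,fast++
slow=9 fast=18: a[fast]=12=a[slow] dup, fast++
slow=9 fast=19: a[fast]=12=a[slow] dup, fast++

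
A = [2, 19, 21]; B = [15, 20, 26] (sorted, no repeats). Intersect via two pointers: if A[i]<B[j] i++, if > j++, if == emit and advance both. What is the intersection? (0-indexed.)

[i=0,j=0] 2<15 → i++
[i=1,j=0] 19>15 → j++
[i=1,j=1] 19<20 → i++
[i=2,j=1] 21>20 → j++
[i=2,j=2] 21<26 → i++

intersection = []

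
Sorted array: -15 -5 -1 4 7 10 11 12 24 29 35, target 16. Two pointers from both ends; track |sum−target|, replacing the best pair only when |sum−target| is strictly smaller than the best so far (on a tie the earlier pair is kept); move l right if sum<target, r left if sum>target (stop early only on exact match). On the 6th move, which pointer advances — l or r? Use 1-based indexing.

l=1 r=11: -15+35=20 d=4 *, r--
l=1 r=10: -15+29=14 d=2 *, l++
l=2 r=10: -5+29=24 d=8, r--
l=2 r=9: -5+24=19 d=3, r--
l=2 r=8: -5+12=7 d=9, l++
l=3 r=8: -1+12=11 d=5, l++

l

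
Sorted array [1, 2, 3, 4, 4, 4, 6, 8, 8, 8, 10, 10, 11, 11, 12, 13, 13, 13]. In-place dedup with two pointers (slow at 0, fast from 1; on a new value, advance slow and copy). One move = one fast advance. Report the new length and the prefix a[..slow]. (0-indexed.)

slow=0 fast=1: a[fast]=2≠a[slow]=1 write a[1]=2, slow++,fast++
slow=1 fast=2: a[fast]=3≠a[slow]=2 write a[2]=3, slow++,fast++
slow=2 fast=3: a[fast]=4≠a[slow]=3 write a[3]=4, slow++,fast++
slow=3 fast=4: a[fast]=4=a[slow] dup, fast++
slow=3 fast=5: a[fast]=4=a[slow] dup, fast++
slow=3 fast=6: a[fast]=6≠a[slow]=4 write a[4]=6, slow++,fast++
slow=4 fast=7: a[fast]=8≠a[slow]=6 write a[5]=8, slow++,fast++
slow=5 fast=8: a[fast]=8=a[slow] dup, fast++
slow=5 fast=9: a[fast]=8=a[slow] dup, fast++
slow=5 fast=10: a[fast]=10≠a[slow]=8 write a[6]=10, slow++,fast++
slow=6 fast=11: a[fast]=10=a[slow] dup, fast++
slow=6 fast=12: a[fast]=11≠a[slow]=10 write a[7]=11, slow++,fast++
slow=7 fast=13: a[fast]=11=a[slow] dup, fast++
slow=7 fast=14: a[fast]=12≠a[slow]=11 write a[8]=12, slow++,fast++
slow=8 fast=15: a[fast]=13≠a[slow]=12 write a[9]=13, slow++,fast++
slow=9 fast=16: a[fast]=13=a[slow] dup, fast++
slow=9 fast=17: a[fast]=13=a[slow] dup, fast++

length 10; prefix = [1, 2, 3, 4, 6, 8, 10, 11, 12, 13]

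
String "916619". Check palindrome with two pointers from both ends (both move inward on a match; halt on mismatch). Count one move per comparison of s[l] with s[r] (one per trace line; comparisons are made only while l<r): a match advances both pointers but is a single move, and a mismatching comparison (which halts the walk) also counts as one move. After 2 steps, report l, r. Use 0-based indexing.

l=2, r=3

l=0 r=5: '9'=='9', l++,r--
l=1 r=4: '1'=='1', l++,r--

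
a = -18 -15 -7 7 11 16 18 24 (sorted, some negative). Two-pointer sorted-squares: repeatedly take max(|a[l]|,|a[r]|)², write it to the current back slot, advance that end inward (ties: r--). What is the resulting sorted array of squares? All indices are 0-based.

[49, 49, 121, 225, 256, 324, 324, 576]

l=0 r=7: |-18|<=|24| out[7]=576, r--
l=0 r=6: |-18|<=|18| out[6]=324, r--
l=0 r=5: |-18|>|16| out[5]=324, l++
l=1 r=5: |-15|<=|16| out[4]=256, r--
l=1 r=4: |-15|>|11| out[3]=225, l++
l=2 r=4: |-7|<=|11| out[2]=121, r--
l=2 r=3: |-7|<=|7| out[1]=49, r--
l=2 r=2: |-7|<=|-7| out[0]=49, r--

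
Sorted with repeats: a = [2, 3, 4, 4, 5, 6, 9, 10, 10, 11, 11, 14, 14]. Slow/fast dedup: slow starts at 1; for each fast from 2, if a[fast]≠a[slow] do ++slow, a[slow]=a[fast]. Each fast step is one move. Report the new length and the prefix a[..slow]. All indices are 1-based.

slow=1 fast=2: a[fast]=3≠a[slow]=2 write a[2]=3, slow++,fast++
slow=2 fast=3: a[fast]=4≠a[slow]=3 write a[3]=4, slow++,fast++
slow=3 fast=4: a[fast]=4=a[slow] dup, fast++
slow=3 fast=5: a[fast]=5≠a[slow]=4 write a[4]=5, slow++,fast++
slow=4 fast=6: a[fast]=6≠a[slow]=5 write a[5]=6, slow++,fast++
slow=5 fast=7: a[fast]=9≠a[slow]=6 write a[6]=9, slow++,fast++
slow=6 fast=8: a[fast]=10≠a[slow]=9 write a[7]=10, slow++,fast++
slow=7 fast=9: a[fast]=10=a[slow] dup, fast++
slow=7 fast=10: a[fast]=11≠a[slow]=10 write a[8]=11, slow++,fast++
slow=8 fast=11: a[fast]=11=a[slow] dup, fast++
slow=8 fast=12: a[fast]=14≠a[slow]=11 write a[9]=14, slow++,fast++
slow=9 fast=13: a[fast]=14=a[slow] dup, fast++

length 9; prefix = [2, 3, 4, 5, 6, 9, 10, 11, 14]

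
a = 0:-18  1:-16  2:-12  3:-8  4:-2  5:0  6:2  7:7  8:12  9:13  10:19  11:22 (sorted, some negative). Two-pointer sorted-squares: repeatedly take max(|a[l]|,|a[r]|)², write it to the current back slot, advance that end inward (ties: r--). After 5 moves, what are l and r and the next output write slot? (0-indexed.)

[0,11] |-18|<=|22| out[11]=484 → r--
[0,10] |-18|<=|19| out[10]=361 → r--
[0,9] |-18|>|13| out[9]=324 → l++
[1,9] |-16|>|13| out[8]=256 → l++
[2,9] |-12|<=|13| out[7]=169 → r--

l=2, r=8, next write slot=6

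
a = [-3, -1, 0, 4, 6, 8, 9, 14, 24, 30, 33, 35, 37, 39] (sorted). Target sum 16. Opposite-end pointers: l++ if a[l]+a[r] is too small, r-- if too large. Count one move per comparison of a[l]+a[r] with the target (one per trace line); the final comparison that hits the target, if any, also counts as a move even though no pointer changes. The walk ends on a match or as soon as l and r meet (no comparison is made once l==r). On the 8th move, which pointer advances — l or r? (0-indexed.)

l=0 r=13: -3+39=36 >16, r--
l=0 r=12: -3+37=34 >16, r--
l=0 r=11: -3+35=32 >16, r--
l=0 r=10: -3+33=30 >16, r--
l=0 r=9: -3+30=27 >16, r--
l=0 r=8: -3+24=21 >16, r--
l=0 r=7: -3+14=11 <16, l++
l=1 r=7: -1+14=13 <16, l++

l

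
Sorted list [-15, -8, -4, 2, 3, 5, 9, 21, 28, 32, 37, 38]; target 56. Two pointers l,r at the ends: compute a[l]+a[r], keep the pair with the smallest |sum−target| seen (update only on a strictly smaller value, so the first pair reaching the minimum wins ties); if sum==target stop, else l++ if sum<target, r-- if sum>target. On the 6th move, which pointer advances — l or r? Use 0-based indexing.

l

l=0 r=11: -15+38=23 d=33 *, l++
l=1 r=11: -8+38=30 d=26 *, l++
l=2 r=11: -4+38=34 d=22 *, l++
l=3 r=11: 2+38=40 d=16 *, l++
l=4 r=11: 3+38=41 d=15 *, l++
l=5 r=11: 5+38=43 d=13 *, l++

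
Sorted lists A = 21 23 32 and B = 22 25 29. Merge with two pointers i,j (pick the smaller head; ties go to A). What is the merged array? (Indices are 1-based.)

i=1 j=1: A[i]=21<=B[j]=22 take 21, i++
i=2 j=1: A[i]=23>B[j]=22 take 22, j++
i=2 j=2: A[i]=23<=B[j]=25 take 23, i++
i=3 j=2: A[i]=32>B[j]=25 take 25, j++
i=3 j=3: A[i]=32>B[j]=29 take 29, j++
i=3 j=4: B done, take A[i]=32, i++

[21, 22, 23, 25, 29, 32]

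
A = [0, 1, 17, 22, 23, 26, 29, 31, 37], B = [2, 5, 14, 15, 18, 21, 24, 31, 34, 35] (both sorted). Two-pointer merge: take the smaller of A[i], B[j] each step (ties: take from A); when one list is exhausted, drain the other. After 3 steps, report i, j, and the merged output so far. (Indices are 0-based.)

i=0 j=0: A[i]=0<=B[j]=2 take 0, i++
i=1 j=0: A[i]=1<=B[j]=2 take 1, i++
i=2 j=0: A[i]=17>B[j]=2 take 2, j++

i=2, j=1, merged so far=[0, 1, 2]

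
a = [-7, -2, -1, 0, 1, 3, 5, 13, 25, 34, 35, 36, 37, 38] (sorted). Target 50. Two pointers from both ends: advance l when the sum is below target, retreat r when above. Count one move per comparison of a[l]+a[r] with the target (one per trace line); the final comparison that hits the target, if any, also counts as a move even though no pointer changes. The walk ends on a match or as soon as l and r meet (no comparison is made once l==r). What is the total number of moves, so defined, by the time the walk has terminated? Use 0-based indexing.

l=0 r=13: -7+38=31 <50, l++
l=1 r=13: -2+38=36 <50, l++
l=2 r=13: -1+38=37 <50, l++
l=3 r=13: 0+38=38 <50, l++
l=4 r=13: 1+38=39 <50, l++
l=5 r=13: 3+38=41 <50, l++
l=6 r=13: 5+38=43 <50, l++
l=7 r=13: 13+38=51 >50, r--
l=7 r=12: 13+37=50, found

9 moves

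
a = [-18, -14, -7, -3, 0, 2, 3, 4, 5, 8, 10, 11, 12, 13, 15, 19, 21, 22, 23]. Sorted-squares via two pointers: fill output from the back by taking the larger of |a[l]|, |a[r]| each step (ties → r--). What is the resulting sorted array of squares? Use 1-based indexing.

[1,19] |-18|<=|23| out[19]=529 → r--
[1,18] |-18|<=|22| out[18]=484 → r--
[1,17] |-18|<=|21| out[17]=441 → r--
[1,16] |-18|<=|19| out[16]=361 → r--
[1,15] |-18|>|15| out[15]=324 → l++
[2,15] |-14|<=|15| out[14]=225 → r--
[2,14] |-14|>|13| out[13]=196 → l++
[3,14] |-7|<=|13| out[12]=169 → r--
[3,13] |-7|<=|12| out[11]=144 → r--
[3,12] |-7|<=|11| out[10]=121 → r--
[3,11] |-7|<=|10| out[9]=100 → r--
[3,10] |-7|<=|8| out[8]=64 → r--
[3,9] |-7|>|5| out[7]=49 → l++
[4,9] |-3|<=|5| out[6]=25 → r--
[4,8] |-3|<=|4| out[5]=16 → r--
[4,7] |-3|<=|3| out[4]=9 → r--
[4,6] |-3|>|2| out[3]=9 → l++
[5,6] |0|<=|2| out[2]=4 → r--
[5,5] |0|<=|0| out[1]=0 → r--

[0, 4, 9, 9, 16, 25, 49, 64, 100, 121, 144, 169, 196, 225, 324, 361, 441, 484, 529]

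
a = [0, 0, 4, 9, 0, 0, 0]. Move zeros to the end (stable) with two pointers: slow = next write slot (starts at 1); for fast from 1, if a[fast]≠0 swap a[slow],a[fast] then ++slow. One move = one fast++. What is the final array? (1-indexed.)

(s=1,f=1) a[fast]=0 → fast++
(s=1,f=2) a[fast]=0 → fast++
(s=1,f=3) a[fast]=4≠0 swap→a[1]=4 → slow++,fast++
(s=2,f=4) a[fast]=9≠0 swap→a[2]=9 → slow++,fast++
(s=3,f=5) a[fast]=0 → fast++
(s=3,f=6) a[fast]=0 → fast++
(s=3,f=7) a[fast]=0 → fast++

[4, 9, 0, 0, 0, 0, 0]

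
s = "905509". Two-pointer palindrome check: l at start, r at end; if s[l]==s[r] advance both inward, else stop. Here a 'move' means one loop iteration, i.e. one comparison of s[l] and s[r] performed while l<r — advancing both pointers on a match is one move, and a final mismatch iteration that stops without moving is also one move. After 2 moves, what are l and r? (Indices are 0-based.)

[0,5] '9'=='9' → l++,r--
[1,4] '0'=='0' → l++,r--

l=2, r=3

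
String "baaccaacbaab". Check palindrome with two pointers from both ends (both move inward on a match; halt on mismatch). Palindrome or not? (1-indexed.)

l=1 r=12: 'b'=='b', l++,r--
l=2 r=11: 'a'=='a', l++,r--
l=3 r=10: 'a'=='a', l++,r--
l=4 r=9: 'c'!='b', stop

not a palindrome (mismatch at 4,9)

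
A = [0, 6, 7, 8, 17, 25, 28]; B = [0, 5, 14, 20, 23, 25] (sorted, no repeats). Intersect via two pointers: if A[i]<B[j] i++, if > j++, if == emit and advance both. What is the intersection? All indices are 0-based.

intersection = [0, 25]

[i=0,j=0] 0==0 emit → i++,j++
[i=1,j=1] 6>5 → j++
[i=1,j=2] 6<14 → i++
[i=2,j=2] 7<14 → i++
[i=3,j=2] 8<14 → i++
[i=4,j=2] 17>14 → j++
[i=4,j=3] 17<20 → i++
[i=5,j=3] 25>20 → j++
[i=5,j=4] 25>23 → j++
[i=5,j=5] 25==25 emit → i++,j++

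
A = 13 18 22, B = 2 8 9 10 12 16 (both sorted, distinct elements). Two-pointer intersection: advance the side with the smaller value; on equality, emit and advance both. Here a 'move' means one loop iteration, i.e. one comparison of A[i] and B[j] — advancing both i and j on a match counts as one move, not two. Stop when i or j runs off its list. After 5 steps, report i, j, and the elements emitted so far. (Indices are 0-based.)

i=0, j=5, emitted=[]

[i=0,j=0] 13>2 → j++
[i=0,j=1] 13>8 → j++
[i=0,j=2] 13>9 → j++
[i=0,j=3] 13>10 → j++
[i=0,j=4] 13>12 → j++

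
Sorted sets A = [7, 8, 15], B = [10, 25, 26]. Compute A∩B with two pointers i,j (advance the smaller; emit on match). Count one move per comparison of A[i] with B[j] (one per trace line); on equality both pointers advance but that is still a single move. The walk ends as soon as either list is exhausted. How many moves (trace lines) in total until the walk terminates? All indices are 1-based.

4 moves

i=1 j=1: 7<10, i++
i=2 j=1: 8<10, i++
i=3 j=1: 15>10, j++
i=3 j=2: 15<25, i++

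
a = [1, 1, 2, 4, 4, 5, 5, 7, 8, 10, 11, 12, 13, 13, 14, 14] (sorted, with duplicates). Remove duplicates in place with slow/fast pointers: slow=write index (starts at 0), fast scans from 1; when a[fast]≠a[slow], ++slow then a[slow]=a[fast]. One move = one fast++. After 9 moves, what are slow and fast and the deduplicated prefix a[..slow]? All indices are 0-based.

slow=6, fast=10, prefix=[1, 2, 4, 5, 7, 8, 10]

(s=0,f=1) a[fast]=1=a[slow] dup → fast++
(s=0,f=2) a[fast]=2≠a[slow]=1 write a[1]=2 → slow++,fast++
(s=1,f=3) a[fast]=4≠a[slow]=2 write a[2]=4 → slow++,fast++
(s=2,f=4) a[fast]=4=a[slow] dup → fast++
(s=2,f=5) a[fast]=5≠a[slow]=4 write a[3]=5 → slow++,fast++
(s=3,f=6) a[fast]=5=a[slow] dup → fast++
(s=3,f=7) a[fast]=7≠a[slow]=5 write a[4]=7 → slow++,fast++
(s=4,f=8) a[fast]=8≠a[slow]=7 write a[5]=8 → slow++,fast++
(s=5,f=9) a[fast]=10≠a[slow]=8 write a[6]=10 → slow++,fast++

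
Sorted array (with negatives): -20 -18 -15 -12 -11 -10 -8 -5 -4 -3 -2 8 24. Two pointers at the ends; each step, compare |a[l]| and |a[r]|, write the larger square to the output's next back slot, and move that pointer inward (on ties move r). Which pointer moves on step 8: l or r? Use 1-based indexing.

[1,13] |-20|<=|24| out[13]=576 → r--
[1,12] |-20|>|8| out[12]=400 → l++
[2,12] |-18|>|8| out[11]=324 → l++
[3,12] |-15|>|8| out[10]=225 → l++
[4,12] |-12|>|8| out[9]=144 → l++
[5,12] |-11|>|8| out[8]=121 → l++
[6,12] |-10|>|8| out[7]=100 → l++
[7,12] |-8|<=|8| out[6]=64 → r--

r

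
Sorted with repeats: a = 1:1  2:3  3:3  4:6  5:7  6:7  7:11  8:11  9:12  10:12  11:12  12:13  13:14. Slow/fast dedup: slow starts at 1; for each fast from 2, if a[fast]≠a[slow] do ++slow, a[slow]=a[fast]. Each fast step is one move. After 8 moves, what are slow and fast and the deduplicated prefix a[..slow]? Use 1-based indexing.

slow=6, fast=10, prefix=[1, 3, 6, 7, 11, 12]

(s=1,f=2) a[fast]=3≠a[slow]=1 write a[2]=3 → slow++,fast++
(s=2,f=3) a[fast]=3=a[slow] dup → fast++
(s=2,f=4) a[fast]=6≠a[slow]=3 write a[3]=6 → slow++,fast++
(s=3,f=5) a[fast]=7≠a[slow]=6 write a[4]=7 → slow++,fast++
(s=4,f=6) a[fast]=7=a[slow] dup → fast++
(s=4,f=7) a[fast]=11≠a[slow]=7 write a[5]=11 → slow++,fast++
(s=5,f=8) a[fast]=11=a[slow] dup → fast++
(s=5,f=9) a[fast]=12≠a[slow]=11 write a[6]=12 → slow++,fast++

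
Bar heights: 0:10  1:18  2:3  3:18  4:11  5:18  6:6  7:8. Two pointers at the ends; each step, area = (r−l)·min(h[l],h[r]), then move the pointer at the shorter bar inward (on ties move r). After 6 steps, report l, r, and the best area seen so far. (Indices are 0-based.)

[0,7] min(10,8)*7=56 best=56 * → r--
[0,6] min(10,6)*6=36 best=56 → r--
[0,5] min(10,18)*5=50 best=56 → l++
[1,5] min(18,18)*4=72 best=72 * → r--
[1,4] min(18,11)*3=33 best=72 → r--
[1,3] min(18,18)*2=36 best=72 → r--

l=1, r=2, best area=72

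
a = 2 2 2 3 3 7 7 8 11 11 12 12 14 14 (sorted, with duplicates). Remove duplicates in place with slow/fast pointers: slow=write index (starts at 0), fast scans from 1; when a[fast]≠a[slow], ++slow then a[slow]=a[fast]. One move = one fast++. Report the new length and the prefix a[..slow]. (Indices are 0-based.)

slow=0 fast=1: a[fast]=2=a[slow] dup, fast++
slow=0 fast=2: a[fast]=2=a[slow] dup, fast++
slow=0 fast=3: a[fast]=3≠a[slow]=2 write a[1]=3, slow++,fast++
slow=1 fast=4: a[fast]=3=a[slow] dup, fast++
slow=1 fast=5: a[fast]=7≠a[slow]=3 write a[2]=7, slow++,fast++
slow=2 fast=6: a[fast]=7=a[slow] dup, fast++
slow=2 fast=7: a[fast]=8≠a[slow]=7 write a[3]=8, slow++,fast++
slow=3 fast=8: a[fast]=11≠a[slow]=8 write a[4]=11, slow++,fast++
slow=4 fast=9: a[fast]=11=a[slow] dup, fast++
slow=4 fast=10: a[fast]=12≠a[slow]=11 write a[5]=12, slow++,fast++
slow=5 fast=11: a[fast]=12=a[slow] dup, fast++
slow=5 fast=12: a[fast]=14≠a[slow]=12 write a[6]=14, slow++,fast++
slow=6 fast=13: a[fast]=14=a[slow] dup, fast++

length 7; prefix = [2, 3, 7, 8, 11, 12, 14]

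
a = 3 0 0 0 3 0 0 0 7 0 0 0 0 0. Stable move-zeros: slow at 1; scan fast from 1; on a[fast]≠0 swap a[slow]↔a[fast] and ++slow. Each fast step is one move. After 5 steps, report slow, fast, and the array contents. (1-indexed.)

slow=3, fast=6, a=[3, 3, 0, 0, 0, 0, 0, 0, 7, 0, 0, 0, 0, 0]

slow=1 fast=1: a[fast]=3≠0 swap→a[1]=3, slow++,fast++
slow=2 fast=2: a[fast]=0, fast++
slow=2 fast=3: a[fast]=0, fast++
slow=2 fast=4: a[fast]=0, fast++
slow=2 fast=5: a[fast]=3≠0 swap→a[2]=3, slow++,fast++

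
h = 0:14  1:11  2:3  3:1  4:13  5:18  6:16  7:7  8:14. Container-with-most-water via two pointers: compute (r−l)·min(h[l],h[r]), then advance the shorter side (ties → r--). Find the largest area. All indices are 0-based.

max area = 112

[0,8] min(14,14)*8=112 best=112 * → r--
[0,7] min(14,7)*7=49 best=112 → r--
[0,6] min(14,16)*6=84 best=112 → l++
[1,6] min(11,16)*5=55 best=112 → l++
[2,6] min(3,16)*4=12 best=112 → l++
[3,6] min(1,16)*3=3 best=112 → l++
[4,6] min(13,16)*2=26 best=112 → l++
[5,6] min(18,16)*1=16 best=112 → r--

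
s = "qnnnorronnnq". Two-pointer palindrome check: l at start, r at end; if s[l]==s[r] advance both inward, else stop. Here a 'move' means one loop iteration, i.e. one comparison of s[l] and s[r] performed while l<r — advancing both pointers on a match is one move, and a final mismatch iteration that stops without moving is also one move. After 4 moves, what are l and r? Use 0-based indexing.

l=4, r=7

l=0 r=11: 'q'=='q', l++,r--
l=1 r=10: 'n'=='n', l++,r--
l=2 r=9: 'n'=='n', l++,r--
l=3 r=8: 'n'=='n', l++,r--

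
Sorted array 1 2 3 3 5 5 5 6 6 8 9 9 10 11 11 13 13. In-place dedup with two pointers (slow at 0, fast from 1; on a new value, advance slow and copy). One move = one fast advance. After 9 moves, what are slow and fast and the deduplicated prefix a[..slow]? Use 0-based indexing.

(s=0,f=1) a[fast]=2≠a[slow]=1 write a[1]=2 → slow++,fast++
(s=1,f=2) a[fast]=3≠a[slow]=2 write a[2]=3 → slow++,fast++
(s=2,f=3) a[fast]=3=a[slow] dup → fast++
(s=2,f=4) a[fast]=5≠a[slow]=3 write a[3]=5 → slow++,fast++
(s=3,f=5) a[fast]=5=a[slow] dup → fast++
(s=3,f=6) a[fast]=5=a[slow] dup → fast++
(s=3,f=7) a[fast]=6≠a[slow]=5 write a[4]=6 → slow++,fast++
(s=4,f=8) a[fast]=6=a[slow] dup → fast++
(s=4,f=9) a[fast]=8≠a[slow]=6 write a[5]=8 → slow++,fast++

slow=5, fast=10, prefix=[1, 2, 3, 5, 6, 8]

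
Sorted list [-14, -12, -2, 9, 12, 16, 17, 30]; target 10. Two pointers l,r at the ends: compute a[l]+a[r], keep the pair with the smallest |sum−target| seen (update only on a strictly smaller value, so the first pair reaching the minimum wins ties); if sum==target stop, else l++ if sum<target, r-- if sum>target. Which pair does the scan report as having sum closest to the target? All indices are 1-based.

pair (-2, 12) with sum 10 (|Δ|=0)

l=1 r=8: -14+30=16 d=6 *, r--
l=1 r=7: -14+17=3 d=7, l++
l=2 r=7: -12+17=5 d=5 *, l++
l=3 r=7: -2+17=15 d=5, r--
l=3 r=6: -2+16=14 d=4 *, r--
l=3 r=5: -2+12=10 d=0 *, stop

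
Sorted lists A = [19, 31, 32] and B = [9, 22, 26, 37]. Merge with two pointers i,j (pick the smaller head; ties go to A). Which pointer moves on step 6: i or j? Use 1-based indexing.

i

[i=1,j=1] A[i]=19>B[j]=9 take 9 → j++
[i=1,j=2] A[i]=19<=B[j]=22 take 19 → i++
[i=2,j=2] A[i]=31>B[j]=22 take 22 → j++
[i=2,j=3] A[i]=31>B[j]=26 take 26 → j++
[i=2,j=4] A[i]=31<=B[j]=37 take 31 → i++
[i=3,j=4] A[i]=32<=B[j]=37 take 32 → i++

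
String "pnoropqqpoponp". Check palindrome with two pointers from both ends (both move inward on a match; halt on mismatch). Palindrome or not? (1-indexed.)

not a palindrome (mismatch at 4,11)

[1,14] 'p'=='p' → l++,r--
[2,13] 'n'=='n' → l++,r--
[3,12] 'o'=='o' → l++,r--
[4,11] 'r'!='p' → stop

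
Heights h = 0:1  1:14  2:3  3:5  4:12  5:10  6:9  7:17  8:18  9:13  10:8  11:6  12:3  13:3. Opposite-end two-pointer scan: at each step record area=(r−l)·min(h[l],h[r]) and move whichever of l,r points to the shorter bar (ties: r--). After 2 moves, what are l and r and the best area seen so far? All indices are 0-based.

l=1, r=12, best area=36

l=0 r=13: min(1,3)*13=13 best=13 *, l++
l=1 r=13: min(14,3)*12=36 best=36 *, r--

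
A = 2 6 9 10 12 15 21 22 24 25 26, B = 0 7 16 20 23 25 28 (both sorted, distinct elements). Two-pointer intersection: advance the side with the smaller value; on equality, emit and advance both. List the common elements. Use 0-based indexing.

i=0 j=0: 2>0, j++
i=0 j=1: 2<7, i++
i=1 j=1: 6<7, i++
i=2 j=1: 9>7, j++
i=2 j=2: 9<16, i++
i=3 j=2: 10<16, i++
i=4 j=2: 12<16, i++
i=5 j=2: 15<16, i++
i=6 j=2: 21>16, j++
i=6 j=3: 21>20, j++
i=6 j=4: 21<23, i++
i=7 j=4: 22<23, i++
i=8 j=4: 24>23, j++
i=8 j=5: 24<25, i++
i=9 j=5: 25==25 emit, i++,j++
i=10 j=6: 26<28, i++

intersection = [25]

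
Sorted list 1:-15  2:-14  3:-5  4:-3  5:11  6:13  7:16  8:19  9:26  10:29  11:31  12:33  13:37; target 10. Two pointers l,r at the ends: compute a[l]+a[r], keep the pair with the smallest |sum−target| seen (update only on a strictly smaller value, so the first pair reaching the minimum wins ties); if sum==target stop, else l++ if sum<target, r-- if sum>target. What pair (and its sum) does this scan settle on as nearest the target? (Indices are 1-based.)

pair (-3, 13) with sum 10 (|Δ|=0)

l=1 r=13: -15+37=22 d=12 *, r--
l=1 r=12: -15+33=18 d=8 *, r--
l=1 r=11: -15+31=16 d=6 *, r--
l=1 r=10: -15+29=14 d=4 *, r--
l=1 r=9: -15+26=11 d=1 *, r--
l=1 r=8: -15+19=4 d=6, l++
l=2 r=8: -14+19=5 d=5, l++
l=3 r=8: -5+19=14 d=4, r--
l=3 r=7: -5+16=11 d=1, r--
l=3 r=6: -5+13=8 d=2, l++
l=4 r=6: -3+13=10 d=0 *, stop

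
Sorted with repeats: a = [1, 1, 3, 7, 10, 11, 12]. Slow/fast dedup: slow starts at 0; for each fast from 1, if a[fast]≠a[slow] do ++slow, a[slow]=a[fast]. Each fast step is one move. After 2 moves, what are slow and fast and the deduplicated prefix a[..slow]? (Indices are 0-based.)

(s=0,f=1) a[fast]=1=a[slow] dup → fast++
(s=0,f=2) a[fast]=3≠a[slow]=1 write a[1]=3 → slow++,fast++

slow=1, fast=3, prefix=[1, 3]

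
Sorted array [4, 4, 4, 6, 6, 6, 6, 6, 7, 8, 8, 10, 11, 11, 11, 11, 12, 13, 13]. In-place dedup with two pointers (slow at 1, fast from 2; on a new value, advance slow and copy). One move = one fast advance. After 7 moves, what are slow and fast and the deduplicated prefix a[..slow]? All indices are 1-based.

slow=1 fast=2: a[fast]=4=a[slow] dup, fast++
slow=1 fast=3: a[fast]=4=a[slow] dup, fast++
slow=1 fast=4: a[fast]=6≠a[slow]=4 write a[2]=6, slow++,fast++
slow=2 fast=5: a[fast]=6=a[slow] dup, fast++
slow=2 fast=6: a[fast]=6=a[slow] dup, fast++
slow=2 fast=7: a[fast]=6=a[slow] dup, fast++
slow=2 fast=8: a[fast]=6=a[slow] dup, fast++

slow=2, fast=9, prefix=[4, 6]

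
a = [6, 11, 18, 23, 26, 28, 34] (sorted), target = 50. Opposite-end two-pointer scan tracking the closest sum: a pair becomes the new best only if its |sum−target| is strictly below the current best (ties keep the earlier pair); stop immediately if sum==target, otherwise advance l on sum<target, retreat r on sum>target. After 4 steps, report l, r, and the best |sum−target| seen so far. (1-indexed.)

l=4, r=6, best |Δ|=2

l=1 r=7: 6+34=40 d=10 *, l++
l=2 r=7: 11+34=45 d=5 *, l++
l=3 r=7: 18+34=52 d=2 *, r--
l=3 r=6: 18+28=46 d=4, l++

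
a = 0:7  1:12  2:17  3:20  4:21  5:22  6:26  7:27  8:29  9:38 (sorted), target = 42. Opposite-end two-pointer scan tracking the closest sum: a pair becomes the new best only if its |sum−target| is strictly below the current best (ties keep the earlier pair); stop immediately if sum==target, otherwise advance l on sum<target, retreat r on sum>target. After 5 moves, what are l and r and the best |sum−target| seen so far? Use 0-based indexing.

l=2, r=6, best |Δ|=1

l=0 r=9: 7+38=45 d=3 *, r--
l=0 r=8: 7+29=36 d=6, l++
l=1 r=8: 12+29=41 d=1 *, l++
l=2 r=8: 17+29=46 d=4, r--
l=2 r=7: 17+27=44 d=2, r--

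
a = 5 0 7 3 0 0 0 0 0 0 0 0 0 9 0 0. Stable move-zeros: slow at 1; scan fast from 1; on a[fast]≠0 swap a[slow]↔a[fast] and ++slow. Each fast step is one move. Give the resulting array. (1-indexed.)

[5, 7, 3, 9, 0, 0, 0, 0, 0, 0, 0, 0, 0, 0, 0, 0]

(s=1,f=1) a[fast]=5≠0 swap→a[1]=5 → slow++,fast++
(s=2,f=2) a[fast]=0 → fast++
(s=2,f=3) a[fast]=7≠0 swap→a[2]=7 → slow++,fast++
(s=3,f=4) a[fast]=3≠0 swap→a[3]=3 → slow++,fast++
(s=4,f=5) a[fast]=0 → fast++
(s=4,f=6) a[fast]=0 → fast++
(s=4,f=7) a[fast]=0 → fast++
(s=4,f=8) a[fast]=0 → fast++
(s=4,f=9) a[fast]=0 → fast++
(s=4,f=10) a[fast]=0 → fast++
(s=4,f=11) a[fast]=0 → fast++
(s=4,f=12) a[fast]=0 → fast++
(s=4,f=13) a[fast]=0 → fast++
(s=4,f=14) a[fast]=9≠0 swap→a[4]=9 → slow++,fast++
(s=5,f=15) a[fast]=0 → fast++
(s=5,f=16) a[fast]=0 → fast++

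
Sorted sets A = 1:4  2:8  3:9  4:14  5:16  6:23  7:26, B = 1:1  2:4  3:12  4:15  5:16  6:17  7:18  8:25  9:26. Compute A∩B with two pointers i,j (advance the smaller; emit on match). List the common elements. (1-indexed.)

intersection = [4, 16, 26]

i=1 j=1: 4>1, j++
i=1 j=2: 4==4 emit, i++,j++
i=2 j=3: 8<12, i++
i=3 j=3: 9<12, i++
i=4 j=3: 14>12, j++
i=4 j=4: 14<15, i++
i=5 j=4: 16>15, j++
i=5 j=5: 16==16 emit, i++,j++
i=6 j=6: 23>17, j++
i=6 j=7: 23>18, j++
i=6 j=8: 23<25, i++
i=7 j=8: 26>25, j++
i=7 j=9: 26==26 emit, i++,j++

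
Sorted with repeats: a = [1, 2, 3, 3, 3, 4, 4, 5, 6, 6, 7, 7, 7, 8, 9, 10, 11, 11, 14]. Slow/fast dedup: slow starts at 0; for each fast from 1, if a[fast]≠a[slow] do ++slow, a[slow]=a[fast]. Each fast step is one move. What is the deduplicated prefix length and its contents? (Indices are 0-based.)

slow=0 fast=1: a[fast]=2≠a[slow]=1 write a[1]=2, slow++,fast++
slow=1 fast=2: a[fast]=3≠a[slow]=2 write a[2]=3, slow++,fast++
slow=2 fast=3: a[fast]=3=a[slow] dup, fast++
slow=2 fast=4: a[fast]=3=a[slow] dup, fast++
slow=2 fast=5: a[fast]=4≠a[slow]=3 write a[3]=4, slow++,fast++
slow=3 fast=6: a[fast]=4=a[slow] dup, fast++
slow=3 fast=7: a[fast]=5≠a[slow]=4 write a[4]=5, slow++,fast++
slow=4 fast=8: a[fast]=6≠a[slow]=5 write a[5]=6, slow++,fast++
slow=5 fast=9: a[fast]=6=a[slow] dup, fast++
slow=5 fast=10: a[fast]=7≠a[slow]=6 write a[6]=7, slow++,fast++
slow=6 fast=11: a[fast]=7=a[slow] dup, fast++
slow=6 fast=12: a[fast]=7=a[slow] dup, fast++
slow=6 fast=13: a[fast]=8≠a[slow]=7 write a[7]=8, slow++,fast++
slow=7 fast=14: a[fast]=9≠a[slow]=8 write a[8]=9, slow++,fast++
slow=8 fast=15: a[fast]=10≠a[slow]=9 write a[9]=10, slow++,fast++
slow=9 fast=16: a[fast]=11≠a[slow]=10 write a[10]=11, slow++,fast++
slow=10 fast=17: a[fast]=11=a[slow] dup, fast++
slow=10 fast=18: a[fast]=14≠a[slow]=11 write a[11]=14, slow++,fast++

length 12; prefix = [1, 2, 3, 4, 5, 6, 7, 8, 9, 10, 11, 14]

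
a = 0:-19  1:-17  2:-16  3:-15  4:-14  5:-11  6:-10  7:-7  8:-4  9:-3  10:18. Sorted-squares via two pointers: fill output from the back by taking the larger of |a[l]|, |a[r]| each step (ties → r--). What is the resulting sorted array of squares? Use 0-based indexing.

[0,10] |-19|>|18| out[10]=361 → l++
[1,10] |-17|<=|18| out[9]=324 → r--
[1,9] |-17|>|-3| out[8]=289 → l++
[2,9] |-16|>|-3| out[7]=256 → l++
[3,9] |-15|>|-3| out[6]=225 → l++
[4,9] |-14|>|-3| out[5]=196 → l++
[5,9] |-11|>|-3| out[4]=121 → l++
[6,9] |-10|>|-3| out[3]=100 → l++
[7,9] |-7|>|-3| out[2]=49 → l++
[8,9] |-4|>|-3| out[1]=16 → l++
[9,9] |-3|<=|-3| out[0]=9 → r--

[9, 16, 49, 100, 121, 196, 225, 256, 289, 324, 361]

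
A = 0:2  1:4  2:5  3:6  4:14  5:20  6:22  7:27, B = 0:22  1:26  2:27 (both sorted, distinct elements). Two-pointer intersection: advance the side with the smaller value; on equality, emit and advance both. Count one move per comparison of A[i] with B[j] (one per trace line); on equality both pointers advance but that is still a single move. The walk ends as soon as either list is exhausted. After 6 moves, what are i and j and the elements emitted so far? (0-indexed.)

i=0 j=0: 2<22, i++
i=1 j=0: 4<22, i++
i=2 j=0: 5<22, i++
i=3 j=0: 6<22, i++
i=4 j=0: 14<22, i++
i=5 j=0: 20<22, i++

i=6, j=0, emitted=[]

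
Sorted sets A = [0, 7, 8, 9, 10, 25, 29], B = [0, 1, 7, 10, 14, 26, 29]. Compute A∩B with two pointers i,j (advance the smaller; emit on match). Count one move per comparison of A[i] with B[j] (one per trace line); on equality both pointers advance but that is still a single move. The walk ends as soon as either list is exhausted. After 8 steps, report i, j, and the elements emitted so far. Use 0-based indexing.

i=6, j=5, emitted=[0, 7, 10]

[i=0,j=0] 0==0 emit → i++,j++
[i=1,j=1] 7>1 → j++
[i=1,j=2] 7==7 emit → i++,j++
[i=2,j=3] 8<10 → i++
[i=3,j=3] 9<10 → i++
[i=4,j=3] 10==10 emit → i++,j++
[i=5,j=4] 25>14 → j++
[i=5,j=5] 25<26 → i++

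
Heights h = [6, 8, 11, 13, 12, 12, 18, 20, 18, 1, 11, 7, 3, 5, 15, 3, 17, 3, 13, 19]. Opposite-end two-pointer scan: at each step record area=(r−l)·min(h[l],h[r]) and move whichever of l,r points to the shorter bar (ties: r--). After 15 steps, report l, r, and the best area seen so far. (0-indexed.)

l=7, r=11, best area=234

l=0 r=19: min(6,19)*19=114 best=114 *, l++
l=1 r=19: min(8,19)*18=144 best=144 *, l++
l=2 r=19: min(11,19)*17=187 best=187 *, l++
l=3 r=19: min(13,19)*16=208 best=208 *, l++
l=4 r=19: min(12,19)*15=180 best=208, l++
l=5 r=19: min(12,19)*14=168 best=208, l++
l=6 r=19: min(18,19)*13=234 best=234 *, l++
l=7 r=19: min(20,19)*12=228 best=234, r--
l=7 r=18: min(20,13)*11=143 best=234, r--
l=7 r=17: min(20,3)*10=30 best=234, r--
l=7 r=16: min(20,17)*9=153 best=234, r--
l=7 r=15: min(20,3)*8=24 best=234, r--
l=7 r=14: min(20,15)*7=105 best=234, r--
l=7 r=13: min(20,5)*6=30 best=234, r--
l=7 r=12: min(20,3)*5=15 best=234, r--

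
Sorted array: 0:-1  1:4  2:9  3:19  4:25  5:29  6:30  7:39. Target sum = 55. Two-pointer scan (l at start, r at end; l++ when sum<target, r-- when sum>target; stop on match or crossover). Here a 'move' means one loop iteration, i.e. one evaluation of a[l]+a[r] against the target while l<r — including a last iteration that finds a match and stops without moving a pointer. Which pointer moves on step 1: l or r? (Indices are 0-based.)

l

l=0 r=7: -1+39=38 <55, l++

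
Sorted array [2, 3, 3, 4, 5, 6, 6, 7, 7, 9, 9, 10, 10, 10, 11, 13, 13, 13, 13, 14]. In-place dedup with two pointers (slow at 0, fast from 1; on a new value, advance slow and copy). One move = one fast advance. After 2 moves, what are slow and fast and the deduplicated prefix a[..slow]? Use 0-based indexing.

(s=0,f=1) a[fast]=3≠a[slow]=2 write a[1]=3 → slow++,fast++
(s=1,f=2) a[fast]=3=a[slow] dup → fast++

slow=1, fast=3, prefix=[2, 3]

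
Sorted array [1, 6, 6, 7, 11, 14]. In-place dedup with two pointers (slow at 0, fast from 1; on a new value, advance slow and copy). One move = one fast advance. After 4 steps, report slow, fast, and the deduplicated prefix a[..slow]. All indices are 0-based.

(s=0,f=1) a[fast]=6≠a[slow]=1 write a[1]=6 → slow++,fast++
(s=1,f=2) a[fast]=6=a[slow] dup → fast++
(s=1,f=3) a[fast]=7≠a[slow]=6 write a[2]=7 → slow++,fast++
(s=2,f=4) a[fast]=11≠a[slow]=7 write a[3]=11 → slow++,fast++

slow=3, fast=5, prefix=[1, 6, 7, 11]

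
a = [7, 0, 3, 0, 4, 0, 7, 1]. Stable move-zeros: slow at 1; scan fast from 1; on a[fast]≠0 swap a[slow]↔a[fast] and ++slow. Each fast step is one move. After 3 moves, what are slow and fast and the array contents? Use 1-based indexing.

slow=1 fast=1: a[fast]=7≠0 swap→a[1]=7, slow++,fast++
slow=2 fast=2: a[fast]=0, fast++
slow=2 fast=3: a[fast]=3≠0 swap→a[2]=3, slow++,fast++

slow=3, fast=4, a=[7, 3, 0, 0, 4, 0, 7, 1]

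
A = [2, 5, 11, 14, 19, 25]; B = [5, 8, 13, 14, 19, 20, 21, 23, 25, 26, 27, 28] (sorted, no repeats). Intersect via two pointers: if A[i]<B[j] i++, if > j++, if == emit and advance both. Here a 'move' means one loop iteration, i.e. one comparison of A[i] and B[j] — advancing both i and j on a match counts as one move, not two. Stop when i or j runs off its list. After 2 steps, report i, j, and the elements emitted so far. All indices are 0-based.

i=2, j=1, emitted=[5]

i=0 j=0: 2<5, i++
i=1 j=0: 5==5 emit, i++,j++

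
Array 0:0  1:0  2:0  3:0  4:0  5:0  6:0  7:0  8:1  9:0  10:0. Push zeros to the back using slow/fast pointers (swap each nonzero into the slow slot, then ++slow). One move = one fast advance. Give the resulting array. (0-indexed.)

[1, 0, 0, 0, 0, 0, 0, 0, 0, 0, 0]

(s=0,f=0) a[fast]=0 → fast++
(s=0,f=1) a[fast]=0 → fast++
(s=0,f=2) a[fast]=0 → fast++
(s=0,f=3) a[fast]=0 → fast++
(s=0,f=4) a[fast]=0 → fast++
(s=0,f=5) a[fast]=0 → fast++
(s=0,f=6) a[fast]=0 → fast++
(s=0,f=7) a[fast]=0 → fast++
(s=0,f=8) a[fast]=1≠0 swap→a[0]=1 → slow++,fast++
(s=1,f=9) a[fast]=0 → fast++
(s=1,f=10) a[fast]=0 → fast++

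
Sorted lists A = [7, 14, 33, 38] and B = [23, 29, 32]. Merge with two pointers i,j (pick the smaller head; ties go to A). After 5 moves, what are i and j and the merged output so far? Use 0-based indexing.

i=2, j=3, merged so far=[7, 14, 23, 29, 32]

i=0 j=0: A[i]=7<=B[j]=23 take 7, i++
i=1 j=0: A[i]=14<=B[j]=23 take 14, i++
i=2 j=0: A[i]=33>B[j]=23 take 23, j++
i=2 j=1: A[i]=33>B[j]=29 take 29, j++
i=2 j=2: A[i]=33>B[j]=32 take 32, j++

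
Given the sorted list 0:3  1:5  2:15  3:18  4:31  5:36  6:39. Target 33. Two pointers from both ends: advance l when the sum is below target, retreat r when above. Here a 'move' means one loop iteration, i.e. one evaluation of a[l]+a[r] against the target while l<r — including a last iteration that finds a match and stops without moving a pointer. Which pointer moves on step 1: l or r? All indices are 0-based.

r

l=0 r=6: 3+39=42 >33, r--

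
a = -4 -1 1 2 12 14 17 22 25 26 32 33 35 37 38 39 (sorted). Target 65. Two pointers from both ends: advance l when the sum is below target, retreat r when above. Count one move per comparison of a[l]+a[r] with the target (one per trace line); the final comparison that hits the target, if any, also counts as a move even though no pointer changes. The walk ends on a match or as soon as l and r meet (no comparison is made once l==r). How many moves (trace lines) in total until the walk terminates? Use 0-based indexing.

10 moves

l=0 r=15: -4+39=35 <65, l++
l=1 r=15: -1+39=38 <65, l++
l=2 r=15: 1+39=40 <65, l++
l=3 r=15: 2+39=41 <65, l++
l=4 r=15: 12+39=51 <65, l++
l=5 r=15: 14+39=53 <65, l++
l=6 r=15: 17+39=56 <65, l++
l=7 r=15: 22+39=61 <65, l++
l=8 r=15: 25+39=64 <65, l++
l=9 r=15: 26+39=65, found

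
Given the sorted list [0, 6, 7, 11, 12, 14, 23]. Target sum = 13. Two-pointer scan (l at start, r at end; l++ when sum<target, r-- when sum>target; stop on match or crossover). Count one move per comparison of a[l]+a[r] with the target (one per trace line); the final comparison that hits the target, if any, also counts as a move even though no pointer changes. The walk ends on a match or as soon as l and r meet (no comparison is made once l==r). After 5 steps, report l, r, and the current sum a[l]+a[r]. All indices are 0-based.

l=1, r=2, sum=13

[0,6] 0+23=23 >13 → r--
[0,5] 0+14=14 >13 → r--
[0,4] 0+12=12 <13 → l++
[1,4] 6+12=18 >13 → r--
[1,3] 6+11=17 >13 → r--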